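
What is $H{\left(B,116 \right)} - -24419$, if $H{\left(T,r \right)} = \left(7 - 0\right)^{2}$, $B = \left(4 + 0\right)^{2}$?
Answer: $24468$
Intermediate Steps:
$B = 16$ ($B = 4^{2} = 16$)
$H{\left(T,r \right)} = 49$ ($H{\left(T,r \right)} = \left(7 + 0\right)^{2} = 7^{2} = 49$)
$H{\left(B,116 \right)} - -24419 = 49 - -24419 = 49 + 24419 = 24468$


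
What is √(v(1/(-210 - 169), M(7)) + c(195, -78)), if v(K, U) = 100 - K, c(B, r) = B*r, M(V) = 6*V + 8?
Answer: I*√2170415131/379 ≈ 122.92*I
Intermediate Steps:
M(V) = 8 + 6*V
√(v(1/(-210 - 169), M(7)) + c(195, -78)) = √((100 - 1/(-210 - 169)) + 195*(-78)) = √((100 - 1/(-379)) - 15210) = √((100 - 1*(-1/379)) - 15210) = √((100 + 1/379) - 15210) = √(37901/379 - 15210) = √(-5726689/379) = I*√2170415131/379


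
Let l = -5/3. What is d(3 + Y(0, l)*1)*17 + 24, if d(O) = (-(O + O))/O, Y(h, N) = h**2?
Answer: -10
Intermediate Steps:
l = -5/3 (l = -5*1/3 = -5/3 ≈ -1.6667)
d(O) = -2 (d(O) = (-2*O)/O = -2)
d(3 + Y(0, l)*1)*17 + 24 = -2*17 + 24 = -34 + 24 = -10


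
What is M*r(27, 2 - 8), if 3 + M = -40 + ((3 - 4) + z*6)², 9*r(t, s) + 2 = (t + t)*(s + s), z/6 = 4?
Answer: -4421300/3 ≈ -1.4738e+6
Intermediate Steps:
z = 24 (z = 6*4 = 24)
r(t, s) = -2/9 + 4*s*t/9 (r(t, s) = -2/9 + ((t + t)*(s + s))/9 = -2/9 + ((2*t)*(2*s))/9 = -2/9 + (4*s*t)/9 = -2/9 + 4*s*t/9)
M = 20406 (M = -3 + (-40 + ((3 - 4) + 24*6)²) = -3 + (-40 + (-1 + 144)²) = -3 + (-40 + 143²) = -3 + (-40 + 20449) = -3 + 20409 = 20406)
M*r(27, 2 - 8) = 20406*(-2/9 + (4/9)*(2 - 8)*27) = 20406*(-2/9 + (4/9)*(-6)*27) = 20406*(-2/9 - 72) = 20406*(-650/9) = -4421300/3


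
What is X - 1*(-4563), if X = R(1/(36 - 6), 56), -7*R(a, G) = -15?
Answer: 31956/7 ≈ 4565.1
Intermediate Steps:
R(a, G) = 15/7 (R(a, G) = -⅐*(-15) = 15/7)
X = 15/7 ≈ 2.1429
X - 1*(-4563) = 15/7 - 1*(-4563) = 15/7 + 4563 = 31956/7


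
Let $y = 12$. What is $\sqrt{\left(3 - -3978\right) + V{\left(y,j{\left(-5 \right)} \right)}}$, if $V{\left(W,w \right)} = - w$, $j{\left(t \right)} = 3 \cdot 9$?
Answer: $\sqrt{3954} \approx 62.881$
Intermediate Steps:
$j{\left(t \right)} = 27$
$\sqrt{\left(3 - -3978\right) + V{\left(y,j{\left(-5 \right)} \right)}} = \sqrt{\left(3 - -3978\right) - 27} = \sqrt{\left(3 + 3978\right) - 27} = \sqrt{3981 - 27} = \sqrt{3954}$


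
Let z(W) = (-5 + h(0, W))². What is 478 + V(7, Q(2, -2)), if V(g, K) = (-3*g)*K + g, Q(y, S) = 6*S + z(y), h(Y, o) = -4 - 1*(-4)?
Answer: 212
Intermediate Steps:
h(Y, o) = 0 (h(Y, o) = -4 + 4 = 0)
z(W) = 25 (z(W) = (-5 + 0)² = (-5)² = 25)
Q(y, S) = 25 + 6*S (Q(y, S) = 6*S + 25 = 25 + 6*S)
V(g, K) = g - 3*K*g (V(g, K) = -3*K*g + g = g - 3*K*g)
478 + V(7, Q(2, -2)) = 478 + 7*(1 - 3*(25 + 6*(-2))) = 478 + 7*(1 - 3*(25 - 12)) = 478 + 7*(1 - 3*13) = 478 + 7*(1 - 39) = 478 + 7*(-38) = 478 - 266 = 212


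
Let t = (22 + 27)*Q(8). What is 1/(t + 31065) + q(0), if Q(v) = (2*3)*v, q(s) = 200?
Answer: 6683401/33417 ≈ 200.00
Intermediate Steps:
Q(v) = 6*v
t = 2352 (t = (22 + 27)*(6*8) = 49*48 = 2352)
1/(t + 31065) + q(0) = 1/(2352 + 31065) + 200 = 1/33417 + 200 = 6683401/33417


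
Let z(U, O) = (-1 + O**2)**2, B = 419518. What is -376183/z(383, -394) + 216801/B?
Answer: 5224292135145431/10109505004181550 ≈ 0.51677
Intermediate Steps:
-376183/z(383, -394) + 216801/B = -376183/(-1 + (-394)**2)**2 + 216801/419518 = -376183/(-1 + 155236)**2 + 216801*(1/419518) = -376183/(155235**2) + 216801/419518 = -376183/24097905225 + 216801/419518 = 5224292135145431/10109505004181550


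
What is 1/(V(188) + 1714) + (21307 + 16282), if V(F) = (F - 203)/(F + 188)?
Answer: 24224193837/644449 ≈ 37589.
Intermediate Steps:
V(F) = (-203 + F)/(188 + F)
1/(V(188) + 1714) + (21307 + 16282) = 1/((-203 + 188)/(188 + 188) + 1714) + (21307 + 16282) = 1/(-15/376 + 1714) + 37589 = 1/(644449/376) + 37589 = 376/644449 + 37589 = 24224193837/644449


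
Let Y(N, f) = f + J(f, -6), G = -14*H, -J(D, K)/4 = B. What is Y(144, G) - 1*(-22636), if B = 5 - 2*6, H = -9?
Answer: 22790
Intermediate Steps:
B = -7 (B = 5 - 12 = -7)
J(D, K) = 28 (J(D, K) = -4*(-7) = 28)
G = 126 (G = -14*(-9) = 126)
Y(N, f) = 28 + f (Y(N, f) = f + 28 = 28 + f)
Y(144, G) - 1*(-22636) = (28 + 126) - 1*(-22636) = 154 + 22636 = 22790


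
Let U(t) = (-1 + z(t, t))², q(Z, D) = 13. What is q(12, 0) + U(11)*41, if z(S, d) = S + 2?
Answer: 5917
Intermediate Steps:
z(S, d) = 2 + S
U(t) = (1 + t)² (U(t) = (-1 + (2 + t))² = (1 + t)²)
q(12, 0) + U(11)*41 = 13 + (1 + 11)²*41 = 13 + 12²*41 = 13 + 144*41 = 13 + 5904 = 5917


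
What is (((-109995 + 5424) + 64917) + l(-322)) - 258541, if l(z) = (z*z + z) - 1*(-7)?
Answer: -194826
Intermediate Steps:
l(z) = 7 + z + z² (l(z) = (z² + z) + 7 = (z + z²) + 7 = 7 + z + z²)
(((-109995 + 5424) + 64917) + l(-322)) - 258541 = (((-109995 + 5424) + 64917) + (7 - 322 + (-322)²)) - 258541 = ((-104571 + 64917) + (7 - 322 + 103684)) - 258541 = (-39654 + 103369) - 258541 = 63715 - 258541 = -194826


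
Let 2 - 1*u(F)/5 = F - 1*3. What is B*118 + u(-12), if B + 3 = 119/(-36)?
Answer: -11863/18 ≈ -659.06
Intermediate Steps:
B = -227/36 (B = -3 + 119/(-36) = -3 + 119*(-1/36) = -3 - 119/36 = -227/36 ≈ -6.3056)
u(F) = 25 - 5*F (u(F) = 10 - 5*(F - 1*3) = 10 - 5*(F - 3) = 10 - 5*(-3 + F) = 10 + (15 - 5*F) = 25 - 5*F)
B*118 + u(-12) = -227/36*118 + (25 - 5*(-12)) = -13393/18 + (25 + 60) = -13393/18 + 85 = -11863/18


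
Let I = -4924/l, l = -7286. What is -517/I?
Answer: -1883431/2462 ≈ -765.00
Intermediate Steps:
I = 2462/3643 (I = -4924/(-7286) = -4924*(-1/7286) = 2462/3643 ≈ 0.67582)
-517/I = -517/2462/3643 = -517*3643/2462 = -1883431/2462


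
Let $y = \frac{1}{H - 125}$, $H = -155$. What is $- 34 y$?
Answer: $\frac{17}{140} \approx 0.12143$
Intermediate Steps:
$y = - \frac{1}{280}$ ($y = \frac{1}{-155 - 125} = \frac{1}{-280} = - \frac{1}{280} \approx -0.0035714$)
$- 34 y = \left(-34\right) \left(- \frac{1}{280}\right) = \frac{17}{140}$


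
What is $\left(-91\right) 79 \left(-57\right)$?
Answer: $409773$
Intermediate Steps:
$\left(-91\right) 79 \left(-57\right) = \left(-7189\right) \left(-57\right) = 409773$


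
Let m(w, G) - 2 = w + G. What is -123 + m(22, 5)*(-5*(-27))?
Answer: 3792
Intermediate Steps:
m(w, G) = 2 + G + w (m(w, G) = 2 + (w + G) = 2 + (G + w) = 2 + G + w)
-123 + m(22, 5)*(-5*(-27)) = -123 + (2 + 5 + 22)*(-5*(-27)) = -123 + 29*135 = -123 + 3915 = 3792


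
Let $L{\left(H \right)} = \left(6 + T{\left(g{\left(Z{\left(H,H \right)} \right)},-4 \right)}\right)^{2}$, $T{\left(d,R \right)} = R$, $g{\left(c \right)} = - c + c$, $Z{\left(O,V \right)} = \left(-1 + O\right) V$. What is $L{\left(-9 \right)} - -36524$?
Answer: $36528$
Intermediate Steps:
$Z{\left(O,V \right)} = V \left(-1 + O\right)$
$g{\left(c \right)} = 0$
$L{\left(H \right)} = 4$ ($L{\left(H \right)} = \left(6 - 4\right)^{2} = 2^{2} = 4$)
$L{\left(-9 \right)} - -36524 = 4 - -36524 = 4 + 36524 = 36528$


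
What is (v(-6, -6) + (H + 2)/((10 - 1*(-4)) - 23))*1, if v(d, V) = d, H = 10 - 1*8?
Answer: -58/9 ≈ -6.4444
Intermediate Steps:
H = 2 (H = 10 - 8 = 2)
(v(-6, -6) + (H + 2)/((10 - 1*(-4)) - 23))*1 = (-6 + (2 + 2)/((10 - 1*(-4)) - 23))*1 = (-6 + 4/((10 + 4) - 23))*1 = (-6 + 4/(14 - 23))*1 = (-6 + 4/(-9))*1 = (-6 + 4*(-1/9))*1 = (-6 - 4/9)*1 = -58/9*1 = -58/9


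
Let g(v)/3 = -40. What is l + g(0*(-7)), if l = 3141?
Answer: 3021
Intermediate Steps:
g(v) = -120 (g(v) = 3*(-40) = -120)
l + g(0*(-7)) = 3141 - 120 = 3021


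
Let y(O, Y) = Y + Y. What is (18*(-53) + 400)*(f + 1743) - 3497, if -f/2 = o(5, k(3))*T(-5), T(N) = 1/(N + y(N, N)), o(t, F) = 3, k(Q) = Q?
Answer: -4846703/5 ≈ -9.6934e+5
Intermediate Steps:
y(O, Y) = 2*Y
T(N) = 1/(3*N) (T(N) = 1/(N + 2*N) = 1/(3*N))
f = ⅖ (f = -6*(⅓)/(-5) = -6*(⅓)*(-⅕) = -6*(-1)/15 = -2*(-⅕) = ⅖ ≈ 0.40000)
(18*(-53) + 400)*(f + 1743) - 3497 = (18*(-53) + 400)*(⅖ + 1743) - 3497 = (-954 + 400)*(8717/5) - 3497 = -554*8717/5 - 3497 = -4829218/5 - 3497 = -4846703/5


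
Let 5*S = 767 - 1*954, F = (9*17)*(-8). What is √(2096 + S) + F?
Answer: -1224 + √51465/5 ≈ -1178.6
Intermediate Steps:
F = -1224 (F = 153*(-8) = -1224)
S = -187/5 (S = (767 - 1*954)/5 = (767 - 954)/5 = (⅕)*(-187) = -187/5 ≈ -37.400)
√(2096 + S) + F = √(2096 - 187/5) - 1224 = √(10293/5) - 1224 = √51465/5 - 1224 = -1224 + √51465/5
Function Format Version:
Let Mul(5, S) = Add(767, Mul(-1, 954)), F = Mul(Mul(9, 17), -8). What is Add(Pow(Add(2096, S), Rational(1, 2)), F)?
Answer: Add(-1224, Mul(Rational(1, 5), Pow(51465, Rational(1, 2)))) ≈ -1178.6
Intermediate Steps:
F = -1224 (F = Mul(153, -8) = -1224)
S = Rational(-187, 5) (S = Mul(Rational(1, 5), Add(767, Mul(-1, 954))) = Mul(Rational(1, 5), Add(767, -954)) = Mul(Rational(1, 5), -187) = Rational(-187, 5) ≈ -37.400)
Add(Pow(Add(2096, S), Rational(1, 2)), F) = Add(Pow(Add(2096, Rational(-187, 5)), Rational(1, 2)), -1224) = Add(Pow(Rational(10293, 5), Rational(1, 2)), -1224) = Add(Mul(Rational(1, 5), Pow(51465, Rational(1, 2))), -1224) = Add(-1224, Mul(Rational(1, 5), Pow(51465, Rational(1, 2))))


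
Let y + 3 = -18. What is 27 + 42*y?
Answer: -855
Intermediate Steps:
y = -21 (y = -3 - 18 = -21)
27 + 42*y = 27 + 42*(-21) = 27 - 882 = -855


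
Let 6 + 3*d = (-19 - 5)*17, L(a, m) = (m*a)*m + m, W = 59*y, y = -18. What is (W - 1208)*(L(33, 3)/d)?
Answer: 113500/23 ≈ 4934.8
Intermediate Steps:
W = -1062 (W = 59*(-18) = -1062)
L(a, m) = m + a*m² (L(a, m) = (a*m)*m + m = a*m² + m = m + a*m²)
d = -138 (d = -2 + ((-19 - 5)*17)/3 = -2 + (-24*17)/3 = -2 + (⅓)*(-408) = -2 - 136 = -138)
(W - 1208)*(L(33, 3)/d) = (-1062 - 1208)*((3*(1 + 33*3))/(-138)) = -2270*3*(1 + 99)*(-1)/138 = -2270*3*100*(-1)/138 = -681000*(-1)/138 = -2270*(-50/23) = 113500/23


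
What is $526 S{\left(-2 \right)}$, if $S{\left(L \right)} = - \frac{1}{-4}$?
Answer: $\frac{263}{2} \approx 131.5$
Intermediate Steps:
$S{\left(L \right)} = \frac{1}{4}$ ($S{\left(L \right)} = \left(-1\right) \left(- \frac{1}{4}\right) = \frac{1}{4}$)
$526 S{\left(-2 \right)} = 526 \cdot \frac{1}{4} = \frac{263}{2}$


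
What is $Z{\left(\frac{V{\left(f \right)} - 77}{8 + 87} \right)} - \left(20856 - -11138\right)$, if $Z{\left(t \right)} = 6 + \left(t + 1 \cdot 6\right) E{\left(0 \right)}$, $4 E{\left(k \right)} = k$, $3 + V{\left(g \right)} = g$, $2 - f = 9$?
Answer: $-31988$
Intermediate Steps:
$f = -7$ ($f = 2 - 9 = -7$)
$V{\left(g \right)} = -3 + g$
$E{\left(k \right)} = \frac{k}{4}$
$Z{\left(t \right)} = 6$ ($Z{\left(t \right)} = 6 + \left(t + 1 \cdot 6\right) \frac{1}{4} \cdot 0 = 6 + \left(t + 6\right) 0 = 6 + \left(6 + t\right) 0 = 6 + 0 = 6$)
$Z{\left(\frac{V{\left(f \right)} - 77}{8 + 87} \right)} - \left(20856 - -11138\right) = 6 - \left(20856 - -11138\right) = 6 - \left(20856 + 11138\right) = 6 - 31994 = -31988$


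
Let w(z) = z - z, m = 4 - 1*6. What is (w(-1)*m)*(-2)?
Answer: 0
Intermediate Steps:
m = -2 (m = 4 - 6 = -2)
w(z) = 0
(w(-1)*m)*(-2) = (0*(-2))*(-2) = 0*(-2) = 0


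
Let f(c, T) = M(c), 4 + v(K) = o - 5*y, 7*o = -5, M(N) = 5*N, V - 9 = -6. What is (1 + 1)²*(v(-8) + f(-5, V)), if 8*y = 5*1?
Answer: -1839/14 ≈ -131.36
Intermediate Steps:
V = 3 (V = 9 - 6 = 3)
o = -5/7 (o = (⅐)*(-5) = -5/7 ≈ -0.71429)
y = 5/8 (y = (5*1)/8 = (⅛)*5 = 5/8 ≈ 0.62500)
v(K) = -439/56 (v(K) = -4 + (-5/7 - 5*5/8) = -4 + (-5/7 - 25/8) = -4 - 215/56 = -439/56)
f(c, T) = 5*c
(1 + 1)²*(v(-8) + f(-5, V)) = (1 + 1)²*(-439/56 + 5*(-5)) = 2²*(-439/56 - 25) = 4*(-1839/56) = -1839/14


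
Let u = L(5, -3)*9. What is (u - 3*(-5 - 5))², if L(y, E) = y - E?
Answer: 10404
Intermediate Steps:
u = 72 (u = (5 - 1*(-3))*9 = (5 + 3)*9 = 8*9 = 72)
(u - 3*(-5 - 5))² = (72 - 3*(-5 - 5))² = (72 - 3*(-10))² = (72 + 30)² = 102² = 10404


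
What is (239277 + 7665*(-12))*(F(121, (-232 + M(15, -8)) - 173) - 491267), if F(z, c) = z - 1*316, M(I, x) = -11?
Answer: -72390878214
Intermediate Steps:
F(z, c) = -316 + z (F(z, c) = z - 316 = -316 + z)
(239277 + 7665*(-12))*(F(121, (-232 + M(15, -8)) - 173) - 491267) = (239277 + 7665*(-12))*((-316 + 121) - 491267) = (239277 - 91980)*(-195 - 491267) = 147297*(-491462) = -72390878214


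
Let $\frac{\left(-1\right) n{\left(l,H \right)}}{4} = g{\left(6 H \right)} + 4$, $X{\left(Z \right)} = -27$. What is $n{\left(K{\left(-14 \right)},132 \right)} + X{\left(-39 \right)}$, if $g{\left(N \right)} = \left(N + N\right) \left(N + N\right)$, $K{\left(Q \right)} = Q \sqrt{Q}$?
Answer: $-10036267$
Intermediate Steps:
$K{\left(Q \right)} = Q^{\frac{3}{2}}$
$g{\left(N \right)} = 4 N^{2}$ ($g{\left(N \right)} = 2 N 2 N = 4 N^{2}$)
$n{\left(l,H \right)} = -16 - 576 H^{2}$ ($n{\left(l,H \right)} = - 4 \left(4 \left(6 H\right)^{2} + 4\right) = - 4 \left(4 \cdot 36 H^{2} + 4\right) = - 4 \left(144 H^{2} + 4\right) = - 4 \left(4 + 144 H^{2}\right) = -16 - 576 H^{2}$)
$n{\left(K{\left(-14 \right)},132 \right)} + X{\left(-39 \right)} = \left(-16 - 576 \cdot 132^{2}\right) - 27 = \left(-16 - 10036224\right) - 27 = -10036240 - 27 = -10036267$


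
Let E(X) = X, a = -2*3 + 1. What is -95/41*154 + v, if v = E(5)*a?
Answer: -15655/41 ≈ -381.83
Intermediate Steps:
a = -5 (a = -6 + 1 = -5)
v = -25 (v = 5*(-5) = -25)
-95/41*154 + v = -95/41*154 - 25 = -14630/41 - 25 = -15655/41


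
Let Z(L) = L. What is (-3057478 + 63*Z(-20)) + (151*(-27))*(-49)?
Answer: -2858965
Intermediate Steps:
(-3057478 + 63*Z(-20)) + (151*(-27))*(-49) = (-3057478 + 63*(-20)) + (151*(-27))*(-49) = (-3057478 - 1260) - 4077*(-49) = -3058738 + 199773 = -2858965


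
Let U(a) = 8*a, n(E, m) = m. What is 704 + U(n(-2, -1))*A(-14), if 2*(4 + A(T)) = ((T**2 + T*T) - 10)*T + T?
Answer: 22184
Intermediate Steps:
A(T) = -4 + T/2 + T*(-10 + 2*T**2)/2 (A(T) = -4 + (((T**2 + T*T) - 10)*T + T)/2 = -4 + (((T**2 + T**2) - 10)*T + T)/2 = -4 + ((2*T**2 - 10)*T + T)/2 = -4 + ((-10 + 2*T**2)*T + T)/2 = -4 + (T*(-10 + 2*T**2) + T)/2 = -4 + (T + T*(-10 + 2*T**2))/2 = -4 + (T/2 + T*(-10 + 2*T**2)/2) = -4 + T/2 + T*(-10 + 2*T**2)/2)
704 + U(n(-2, -1))*A(-14) = 704 + (8*(-1))*(-4 + (-14)**3 - 9/2*(-14)) = 704 - 8*(-4 - 2744 + 63) = 704 - 8*(-2685) = 704 + 21480 = 22184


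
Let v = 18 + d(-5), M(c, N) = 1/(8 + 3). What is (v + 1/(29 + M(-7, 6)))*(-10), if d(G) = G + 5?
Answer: -5771/32 ≈ -180.34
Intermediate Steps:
M(c, N) = 1/11
d(G) = 5 + G
v = 18 (v = 18 + (5 - 5) = 18 + 0 = 18)
(v + 1/(29 + M(-7, 6)))*(-10) = (18 + 1/(29 + 1/11))*(-10) = (18 + 1/(320/11))*(-10) = (18 + 11/320)*(-10) = (5771/320)*(-10) = -5771/32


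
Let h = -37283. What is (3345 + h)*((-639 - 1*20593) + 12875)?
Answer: 283619866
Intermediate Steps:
(3345 + h)*((-639 - 1*20593) + 12875) = (3345 - 37283)*((-639 - 1*20593) + 12875) = -33938*((-639 - 20593) + 12875) = -33938*(-21232 + 12875) = -33938*(-8357) = 283619866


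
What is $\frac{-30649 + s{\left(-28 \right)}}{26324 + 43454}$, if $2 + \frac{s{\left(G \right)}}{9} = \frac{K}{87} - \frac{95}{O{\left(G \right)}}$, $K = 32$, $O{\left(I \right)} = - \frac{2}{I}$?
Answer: $- \frac{1236377}{2023562} \approx -0.61099$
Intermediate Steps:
$s{\left(G \right)} = - \frac{426}{29} + \frac{855 G}{2}$ ($s{\left(G \right)} = -18 + 9 \left(\frac{32}{87} - \frac{95}{\left(-2\right) \frac{1}{G}}\right) = -18 + 9 \left(32 \cdot \frac{1}{87} - 95 \left(- \frac{G}{2}\right)\right) = -18 + 9 \left(\frac{32}{87} + \frac{95 G}{2}\right) = -18 + \left(\frac{96}{29} + \frac{855 G}{2}\right) = - \frac{426}{29} + \frac{855 G}{2}$)
$\frac{-30649 + s{\left(-28 \right)}}{26324 + 43454} = \frac{-30649 + \left(- \frac{426}{29} + \frac{855}{2} \left(-28\right)\right)}{26324 + 43454} = \frac{-30649 - \frac{347556}{29}}{69778} = \left(-30649 - \frac{347556}{29}\right) \frac{1}{69778} = \left(- \frac{1236377}{29}\right) \frac{1}{69778} = - \frac{1236377}{2023562}$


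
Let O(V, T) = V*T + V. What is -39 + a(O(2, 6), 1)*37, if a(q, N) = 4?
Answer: 109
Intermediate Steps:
O(V, T) = V + T*V (O(V, T) = T*V + V = V + T*V)
-39 + a(O(2, 6), 1)*37 = -39 + 4*37 = -39 + 148 = 109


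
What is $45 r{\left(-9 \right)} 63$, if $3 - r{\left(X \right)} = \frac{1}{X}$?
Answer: $8820$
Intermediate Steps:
$r{\left(X \right)} = 3 - \frac{1}{X}$
$45 r{\left(-9 \right)} 63 = 45 \left(3 - \frac{1}{-9}\right) 63 = 45 \left(3 - - \frac{1}{9}\right) 63 = 45 \left(3 + \frac{1}{9}\right) 63 = 45 \cdot \frac{28}{9} \cdot 63 = 140 \cdot 63 = 8820$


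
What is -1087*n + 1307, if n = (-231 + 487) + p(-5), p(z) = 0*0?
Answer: -276965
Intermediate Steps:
p(z) = 0
n = 256 (n = (-231 + 487) + 0 = 256 + 0 = 256)
-1087*n + 1307 = -1087*256 + 1307 = -278272 + 1307 = -276965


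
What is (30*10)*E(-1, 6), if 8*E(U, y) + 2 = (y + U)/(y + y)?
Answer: -475/8 ≈ -59.375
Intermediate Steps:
E(U, y) = -¼ + (U + y)/(16*y) (E(U, y) = -¼ + ((y + U)/(y + y))/8 = -¼ + ((U + y)/((2*y)))/8 = -¼ + ((U + y)*(1/(2*y)))/8 = -¼ + ((U + y)/(2*y))/8 = -¼ + (U + y)/(16*y))
(30*10)*E(-1, 6) = (30*10)*((1/16)*(-1 - 3*6)/6) = 300*((1/16)*(⅙)*(-1 - 18)) = 300*((1/16)*(⅙)*(-19)) = 300*(-19/96) = -475/8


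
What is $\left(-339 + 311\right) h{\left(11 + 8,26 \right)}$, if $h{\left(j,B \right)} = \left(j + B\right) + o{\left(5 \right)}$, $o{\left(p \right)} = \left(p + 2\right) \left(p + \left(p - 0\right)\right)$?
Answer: $-3220$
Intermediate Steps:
$o{\left(p \right)} = 2 p \left(2 + p\right)$ ($o{\left(p \right)} = \left(2 + p\right) \left(p + \left(p + 0\right)\right) = \left(2 + p\right) \left(p + p\right) = \left(2 + p\right) 2 p = 2 p \left(2 + p\right)$)
$h{\left(j,B \right)} = 70 + B + j$ ($h{\left(j,B \right)} = \left(j + B\right) + 2 \cdot 5 \left(2 + 5\right) = \left(B + j\right) + 2 \cdot 5 \cdot 7 = \left(B + j\right) + 70 = 70 + B + j$)
$\left(-339 + 311\right) h{\left(11 + 8,26 \right)} = \left(-339 + 311\right) \left(70 + 26 + \left(11 + 8\right)\right) = - 28 \left(70 + 26 + 19\right) = \left(-28\right) 115 = -3220$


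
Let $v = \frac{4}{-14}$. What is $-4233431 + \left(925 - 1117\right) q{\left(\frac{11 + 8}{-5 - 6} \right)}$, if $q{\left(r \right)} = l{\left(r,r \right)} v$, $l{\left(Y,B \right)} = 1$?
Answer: $- \frac{29633633}{7} \approx -4.2334 \cdot 10^{6}$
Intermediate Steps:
$v = - \frac{2}{7}$ ($v = 4 \left(- \frac{1}{14}\right) = - \frac{2}{7} \approx -0.28571$)
$q{\left(r \right)} = - \frac{2}{7}$ ($q{\left(r \right)} = 1 \left(- \frac{2}{7}\right) = - \frac{2}{7}$)
$-4233431 + \left(925 - 1117\right) q{\left(\frac{11 + 8}{-5 - 6} \right)} = -4233431 + \left(925 - 1117\right) \left(- \frac{2}{7}\right) = -4233431 - - \frac{384}{7} = -4233431 + \frac{384}{7} = - \frac{29633633}{7}$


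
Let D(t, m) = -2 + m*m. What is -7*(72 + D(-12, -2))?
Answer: -518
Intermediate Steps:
D(t, m) = -2 + m²
-7*(72 + D(-12, -2)) = -7*(72 + (-2 + (-2)²)) = -7*(72 + (-2 + 4)) = -7*(72 + 2) = -7*74 = -518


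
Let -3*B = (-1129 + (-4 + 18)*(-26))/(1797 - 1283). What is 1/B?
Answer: 1542/1493 ≈ 1.0328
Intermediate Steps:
B = 1493/1542 (B = -(-1129 + (-4 + 18)*(-26))/(3*(1797 - 1283)) = -(-1129 + 14*(-26))/(3*514) = -(-1129 - 364)/(3*514) = -(-1493)/(3*514) = -⅓*(-1493/514) = 1493/1542 ≈ 0.96822)
1/B = 1/(1493/1542) = 1542/1493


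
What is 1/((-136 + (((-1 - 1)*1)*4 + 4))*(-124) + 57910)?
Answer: 1/75270 ≈ 1.3286e-5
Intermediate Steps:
1/((-136 + (((-1 - 1)*1)*4 + 4))*(-124) + 57910) = 1/((-136 + (-2*1*4 + 4))*(-124) + 57910) = 1/((-136 + (-2*4 + 4))*(-124) + 57910) = 1/((-136 + (-8 + 4))*(-124) + 57910) = 1/((-136 - 4)*(-124) + 57910) = 1/(-140*(-124) + 57910) = 1/(17360 + 57910) = 1/75270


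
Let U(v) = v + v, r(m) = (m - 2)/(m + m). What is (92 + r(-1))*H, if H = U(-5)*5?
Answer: -4675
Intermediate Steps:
r(m) = (-2 + m)/(2*m) (r(m) = (-2 + m)/((2*m)) = (-2 + m)*(1/(2*m)) = (-2 + m)/(2*m))
U(v) = 2*v
H = -50 (H = (2*(-5))*5 = -10*5 = -50)
(92 + r(-1))*H = (92 + (1/2)*(-2 - 1)/(-1))*(-50) = (92 + (1/2)*(-1)*(-3))*(-50) = (92 + 3/2)*(-50) = (187/2)*(-50) = -4675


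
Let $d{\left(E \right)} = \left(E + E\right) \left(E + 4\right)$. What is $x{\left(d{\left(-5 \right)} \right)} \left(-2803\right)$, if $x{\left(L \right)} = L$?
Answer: $-28030$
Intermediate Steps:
$d{\left(E \right)} = 2 E \left(4 + E\right)$
$x{\left(d{\left(-5 \right)} \right)} \left(-2803\right) = 2 \left(-5\right) \left(4 - 5\right) \left(-2803\right) = 2 \left(-5\right) \left(-1\right) \left(-2803\right) = 10 \left(-2803\right) = -28030$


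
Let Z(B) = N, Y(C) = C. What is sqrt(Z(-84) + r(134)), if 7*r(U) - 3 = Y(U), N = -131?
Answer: 2*I*sqrt(1365)/7 ≈ 10.556*I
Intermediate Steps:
Z(B) = -131
r(U) = 3/7 + U/7
sqrt(Z(-84) + r(134)) = sqrt(-131 + (3/7 + (1/7)*134)) = sqrt(-131 + (3/7 + 134/7)) = sqrt(-131 + 137/7) = sqrt(-780/7) = 2*I*sqrt(1365)/7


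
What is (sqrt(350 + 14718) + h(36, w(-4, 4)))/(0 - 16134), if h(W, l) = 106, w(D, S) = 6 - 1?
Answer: -53/8067 - sqrt(3767)/8067 ≈ -0.014178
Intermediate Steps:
w(D, S) = 5
(sqrt(350 + 14718) + h(36, w(-4, 4)))/(0 - 16134) = (sqrt(350 + 14718) + 106)/(0 - 16134) = (sqrt(15068) + 106)/(-16134) = (2*sqrt(3767) + 106)*(-1/16134) = (106 + 2*sqrt(3767))*(-1/16134) = -53/8067 - sqrt(3767)/8067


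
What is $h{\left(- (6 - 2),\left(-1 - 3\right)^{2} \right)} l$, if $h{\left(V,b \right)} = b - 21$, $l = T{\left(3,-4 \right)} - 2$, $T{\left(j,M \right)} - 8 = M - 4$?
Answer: $10$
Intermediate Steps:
$T{\left(j,M \right)} = 4 + M$ ($T{\left(j,M \right)} = 8 + \left(M - 4\right) = 8 + \left(-4 + M\right) = 4 + M$)
$l = -2$ ($l = \left(4 - 4\right) - 2 = 0 - 2 = -2$)
$h{\left(V,b \right)} = -21 + b$ ($h{\left(V,b \right)} = b - 21 = -21 + b$)
$h{\left(- (6 - 2),\left(-1 - 3\right)^{2} \right)} l = \left(-21 + \left(-1 - 3\right)^{2}\right) \left(-2\right) = \left(-21 + \left(-4\right)^{2}\right) \left(-2\right) = \left(-21 + 16\right) \left(-2\right) = \left(-5\right) \left(-2\right) = 10$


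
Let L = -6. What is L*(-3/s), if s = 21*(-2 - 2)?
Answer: -3/14 ≈ -0.21429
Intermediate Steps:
s = -84 (s = 21*(-4) = -84)
L*(-3/s) = -(-18)/(-84) = -(-18)*(-1)/84 = -6*1/28 = -3/14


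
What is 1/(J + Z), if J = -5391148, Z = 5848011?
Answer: 1/456863 ≈ 2.1888e-6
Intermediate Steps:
1/(J + Z) = 1/(-5391148 + 5848011) = 1/456863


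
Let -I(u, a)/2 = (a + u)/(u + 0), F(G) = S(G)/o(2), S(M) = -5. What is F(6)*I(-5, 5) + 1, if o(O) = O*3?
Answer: 1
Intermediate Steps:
o(O) = 3*O
F(G) = -5/6 (F(G) = -5/(3*2) = -5/6)
I(u, a) = -2*(a + u)/u (I(u, a) = -2*(a + u)/(u + 0) = -2*(a + u)/u)
F(6)*I(-5, 5) + 1 = -5*(-2 - 2*5/(-5))/6 + 1 = -5*(-2 - 2*5*(-1/5))/6 + 1 = -5*(-2 + 2)/6 + 1 = -5/6*0 + 1 = 0 + 1 = 1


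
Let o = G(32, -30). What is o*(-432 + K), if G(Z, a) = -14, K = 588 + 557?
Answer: -9982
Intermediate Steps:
K = 1145
o = -14
o*(-432 + K) = -14*(-432 + 1145) = -14*713 = -9982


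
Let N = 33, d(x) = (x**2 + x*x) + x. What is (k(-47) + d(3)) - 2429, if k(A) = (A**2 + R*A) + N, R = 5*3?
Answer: -871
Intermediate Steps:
d(x) = x + 2*x**2 (d(x) = (x**2 + x**2) + x = 2*x**2 + x = x + 2*x**2)
R = 15
k(A) = 33 + A**2 + 15*A (k(A) = (A**2 + 15*A) + 33 = 33 + A**2 + 15*A)
(k(-47) + d(3)) - 2429 = ((33 + (-47)**2 + 15*(-47)) + 3*(1 + 2*3)) - 2429 = ((33 + 2209 - 705) + 3*(1 + 6)) - 2429 = (1537 + 3*7) - 2429 = (1537 + 21) - 2429 = 1558 - 2429 = -871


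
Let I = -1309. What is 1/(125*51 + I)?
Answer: 1/5066 ≈ 0.00019739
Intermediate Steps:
1/(125*51 + I) = 1/(125*51 - 1309) = 1/(6375 - 1309) = 1/5066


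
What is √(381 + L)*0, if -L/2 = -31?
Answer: 0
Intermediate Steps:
L = 62 (L = -2*(-31) = 62)
√(381 + L)*0 = √(381 + 62)*0 = √443*0 = 0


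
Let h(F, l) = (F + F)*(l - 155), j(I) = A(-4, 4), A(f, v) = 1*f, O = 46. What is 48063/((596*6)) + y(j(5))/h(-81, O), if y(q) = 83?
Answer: 141498877/10524168 ≈ 13.445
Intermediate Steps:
A(f, v) = f
j(I) = -4
h(F, l) = 2*F*(-155 + l) (h(F, l) = (2*F)*(-155 + l) = 2*F*(-155 + l))
48063/((596*6)) + y(j(5))/h(-81, O) = 48063/((596*6)) + 83/((2*(-81)*(-155 + 46))) = 48063/3576 + 83/((2*(-81)*(-109))) = 48063*(1/3576) + 83/17658 = 16021/1192 + 83*(1/17658) = 16021/1192 + 83/17658 = 141498877/10524168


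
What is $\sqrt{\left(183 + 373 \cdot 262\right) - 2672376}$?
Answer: $i \sqrt{2574467} \approx 1604.5 i$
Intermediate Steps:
$\sqrt{\left(183 + 373 \cdot 262\right) - 2672376} = \sqrt{\left(183 + 97726\right) - 2672376} = \sqrt{97909 - 2672376} = \sqrt{-2574467} = i \sqrt{2574467}$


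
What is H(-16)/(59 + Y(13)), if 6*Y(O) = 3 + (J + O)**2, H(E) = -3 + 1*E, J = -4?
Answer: -19/73 ≈ -0.26027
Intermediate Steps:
H(E) = -3 + E
Y(O) = 1/2 + (-4 + O)**2/6 (Y(O) = (3 + (-4 + O)**2)/6 = 1/2 + (-4 + O)**2/6)
H(-16)/(59 + Y(13)) = (-3 - 16)/(59 + (1/2 + (-4 + 13)**2/6)) = -19/(59 + (1/2 + (1/6)*9**2)) = -19/(59 + (1/2 + (1/6)*81)) = -19/(59 + (1/2 + 27/2)) = -19/(59 + 14) = -19/73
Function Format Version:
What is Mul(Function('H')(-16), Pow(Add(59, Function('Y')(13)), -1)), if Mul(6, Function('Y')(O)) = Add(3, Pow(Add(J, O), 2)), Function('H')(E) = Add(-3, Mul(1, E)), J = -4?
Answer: Rational(-19, 73) ≈ -0.26027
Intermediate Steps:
Function('H')(E) = Add(-3, E)
Function('Y')(O) = Add(Rational(1, 2), Mul(Rational(1, 6), Pow(Add(-4, O), 2))) (Function('Y')(O) = Mul(Rational(1, 6), Add(3, Pow(Add(-4, O), 2))) = Add(Rational(1, 2), Mul(Rational(1, 6), Pow(Add(-4, O), 2))))
Mul(Function('H')(-16), Pow(Add(59, Function('Y')(13)), -1)) = Mul(Add(-3, -16), Pow(Add(59, Add(Rational(1, 2), Mul(Rational(1, 6), Pow(Add(-4, 13), 2)))), -1)) = Mul(-19, Pow(Add(59, Add(Rational(1, 2), Mul(Rational(1, 6), Pow(9, 2)))), -1)) = Mul(-19, Pow(Add(59, Add(Rational(1, 2), Mul(Rational(1, 6), 81))), -1)) = Mul(-19, Pow(Add(59, Add(Rational(1, 2), Rational(27, 2))), -1)) = Mul(-19, Pow(Add(59, 14), -1)) = Mul(-19, Pow(73, -1)) = Mul(-19, Rational(1, 73)) = Rational(-19, 73)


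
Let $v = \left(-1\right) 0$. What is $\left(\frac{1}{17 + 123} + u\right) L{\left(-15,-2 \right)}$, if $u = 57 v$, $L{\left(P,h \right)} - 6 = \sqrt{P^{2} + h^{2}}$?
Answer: $\frac{3}{70} + \frac{\sqrt{229}}{140} \approx 0.15095$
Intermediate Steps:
$v = 0$
$L{\left(P,h \right)} = 6 + \sqrt{P^{2} + h^{2}}$
$u = 0$ ($u = 57 \cdot 0 = 0$)
$\left(\frac{1}{17 + 123} + u\right) L{\left(-15,-2 \right)} = \left(\frac{1}{17 + 123} + 0\right) \left(6 + \sqrt{\left(-15\right)^{2} + \left(-2\right)^{2}}\right) = \left(\frac{1}{140} + 0\right) \left(6 + \sqrt{225 + 4}\right) = \left(\frac{1}{140} + 0\right) \left(6 + \sqrt{229}\right) = \frac{6 + \sqrt{229}}{140} = \frac{3}{70} + \frac{\sqrt{229}}{140}$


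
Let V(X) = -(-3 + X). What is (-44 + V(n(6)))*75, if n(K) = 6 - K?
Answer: -3075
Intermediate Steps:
V(X) = 3 - X
(-44 + V(n(6)))*75 = (-44 + (3 - (6 - 1*6)))*75 = (-44 + (3 - (6 - 6)))*75 = (-44 + (3 - 1*0))*75 = (-44 + (3 + 0))*75 = (-44 + 3)*75 = -41*75 = -3075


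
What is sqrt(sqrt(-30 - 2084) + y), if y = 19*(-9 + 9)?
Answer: 2114**(1/4)*sqrt(I) ≈ 4.7947 + 4.7947*I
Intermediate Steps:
y = 0 (y = 19*0 = 0)
sqrt(sqrt(-30 - 2084) + y) = sqrt(sqrt(-30 - 2084) + 0) = sqrt(sqrt(-2114) + 0) = sqrt(I*sqrt(2114) + 0) = sqrt(I*sqrt(2114)) = 2114**(1/4)*sqrt(I)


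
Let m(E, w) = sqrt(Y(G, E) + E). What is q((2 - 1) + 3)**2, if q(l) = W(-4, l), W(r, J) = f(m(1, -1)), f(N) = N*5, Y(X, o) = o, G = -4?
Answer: 50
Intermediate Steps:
m(E, w) = sqrt(2)*sqrt(E) (m(E, w) = sqrt(E + E) = sqrt(2*E) = sqrt(2)*sqrt(E))
f(N) = 5*N
W(r, J) = 5*sqrt(2) (W(r, J) = 5*(sqrt(2)*sqrt(1)) = 5*(sqrt(2)*1) = 5*sqrt(2))
q(l) = 5*sqrt(2)
q((2 - 1) + 3)**2 = (5*sqrt(2))**2 = 50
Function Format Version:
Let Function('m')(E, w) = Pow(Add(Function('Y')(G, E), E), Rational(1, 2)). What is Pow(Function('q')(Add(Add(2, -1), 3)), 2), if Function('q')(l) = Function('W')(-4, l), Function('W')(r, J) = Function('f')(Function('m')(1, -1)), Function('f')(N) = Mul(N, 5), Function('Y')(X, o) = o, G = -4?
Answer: 50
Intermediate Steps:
Function('m')(E, w) = Mul(Pow(2, Rational(1, 2)), Pow(E, Rational(1, 2))) (Function('m')(E, w) = Pow(Add(E, E), Rational(1, 2)) = Pow(Mul(2, E), Rational(1, 2)) = Mul(Pow(2, Rational(1, 2)), Pow(E, Rational(1, 2))))
Function('f')(N) = Mul(5, N)
Function('W')(r, J) = Mul(5, Pow(2, Rational(1, 2))) (Function('W')(r, J) = Mul(5, Mul(Pow(2, Rational(1, 2)), Pow(1, Rational(1, 2)))) = Mul(5, Mul(Pow(2, Rational(1, 2)), 1)) = Mul(5, Pow(2, Rational(1, 2))))
Function('q')(l) = Mul(5, Pow(2, Rational(1, 2)))
Pow(Function('q')(Add(Add(2, -1), 3)), 2) = Pow(Mul(5, Pow(2, Rational(1, 2))), 2) = 50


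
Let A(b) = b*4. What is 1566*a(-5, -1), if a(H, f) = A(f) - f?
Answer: -4698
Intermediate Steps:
A(b) = 4*b
a(H, f) = 3*f (a(H, f) = 4*f - f = 3*f)
1566*a(-5, -1) = 1566*(3*(-1)) = 1566*(-3) = -4698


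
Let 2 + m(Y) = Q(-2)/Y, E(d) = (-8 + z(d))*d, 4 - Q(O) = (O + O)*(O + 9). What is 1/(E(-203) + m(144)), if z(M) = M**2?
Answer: -9/75274243 ≈ -1.1956e-7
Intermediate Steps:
Q(O) = 4 - 2*O*(9 + O) (Q(O) = 4 - (O + O)*(O + 9) = 4 - 2*O*(9 + O))
E(d) = d*(-8 + d**2) (E(d) = (-8 + d**2)*d = d*(-8 + d**2))
m(Y) = -2 + 32/Y (m(Y) = -2 + (4 - 18*(-2) - 2*(-2)**2)/Y = -2 + (4 + 36 - 2*4)/Y = -2 + (4 + 36 - 8)/Y = -2 + 32/Y)
1/(E(-203) + m(144)) = 1/(-203*(-8 + (-203)**2) + (-2 + 32/144)) = 1/(-203*(-8 + 41209) + (-2 + 32*(1/144))) = 1/(-203*41201 + (-2 + 2/9)) = 1/(-8363803 - 16/9) = 1/(-75274243/9) = -9/75274243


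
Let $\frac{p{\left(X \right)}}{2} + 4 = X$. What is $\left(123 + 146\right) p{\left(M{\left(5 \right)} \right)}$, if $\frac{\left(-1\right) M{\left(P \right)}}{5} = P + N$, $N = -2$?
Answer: $-10222$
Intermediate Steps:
$M{\left(P \right)} = 10 - 5 P$ ($M{\left(P \right)} = - 5 \left(P - 2\right) = - 5 \left(-2 + P\right) = 10 - 5 P$)
$p{\left(X \right)} = -8 + 2 X$
$\left(123 + 146\right) p{\left(M{\left(5 \right)} \right)} = \left(123 + 146\right) \left(-8 + 2 \left(10 - 25\right)\right) = 269 \left(-8 + 2 \left(10 - 25\right)\right) = 269 \left(-8 + 2 \left(-15\right)\right) = 269 \left(-8 - 30\right) = 269 \left(-38\right) = -10222$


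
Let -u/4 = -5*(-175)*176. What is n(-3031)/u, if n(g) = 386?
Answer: -193/308000 ≈ -0.00062662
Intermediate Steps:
u = -616000 (u = -4*(-5*(-175))*176 = -3500*176 = -4*154000 = -616000)
n(-3031)/u = 386/(-616000) = 386*(-1/616000) = -193/308000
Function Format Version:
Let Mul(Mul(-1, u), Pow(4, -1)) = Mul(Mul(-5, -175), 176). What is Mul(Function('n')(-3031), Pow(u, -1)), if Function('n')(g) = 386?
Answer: Rational(-193, 308000) ≈ -0.00062662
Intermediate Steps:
u = -616000 (u = Mul(-4, Mul(Mul(-5, -175), 176)) = Mul(-4, Mul(875, 176)) = Mul(-4, 154000) = -616000)
Mul(Function('n')(-3031), Pow(u, -1)) = Mul(386, Pow(-616000, -1)) = Mul(386, Rational(-1, 616000)) = Rational(-193, 308000)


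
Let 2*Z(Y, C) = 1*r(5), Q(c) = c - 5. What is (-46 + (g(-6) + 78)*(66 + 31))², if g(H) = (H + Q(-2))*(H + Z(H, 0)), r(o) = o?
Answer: 569633689/4 ≈ 1.4241e+8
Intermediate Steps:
Q(c) = -5 + c
Z(Y, C) = 5/2 (Z(Y, C) = (1*5)/2 = (½)*5 = 5/2)
g(H) = (-7 + H)*(5/2 + H) (g(H) = (H + (-5 - 2))*(H + 5/2) = (H - 7)*(5/2 + H) = (-7 + H)*(5/2 + H))
(-46 + (g(-6) + 78)*(66 + 31))² = (-46 + ((-35/2 + (-6)² - 9/2*(-6)) + 78)*(66 + 31))² = (-46 + ((-35/2 + 36 + 27) + 78)*97)² = (-46 + (91/2 + 78)*97)² = (-46 + (247/2)*97)² = (-46 + 23959/2)² = (23867/2)² = 569633689/4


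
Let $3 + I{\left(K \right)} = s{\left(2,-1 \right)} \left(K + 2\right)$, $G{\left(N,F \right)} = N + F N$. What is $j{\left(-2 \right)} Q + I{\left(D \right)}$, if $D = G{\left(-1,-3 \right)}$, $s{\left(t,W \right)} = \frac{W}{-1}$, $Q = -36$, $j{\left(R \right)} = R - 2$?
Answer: $145$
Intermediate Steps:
$j{\left(R \right)} = -2 + R$
$s{\left(t,W \right)} = - W$ ($s{\left(t,W \right)} = W \left(-1\right) = - W$)
$D = 2$ ($D = - (1 - 3) = \left(-1\right) \left(-2\right) = 2$)
$I{\left(K \right)} = -1 + K$ ($I{\left(K \right)} = -3 + \left(-1\right) \left(-1\right) \left(K + 2\right) = -3 + 1 \left(2 + K\right) = -3 + \left(2 + K\right) = -1 + K$)
$j{\left(-2 \right)} Q + I{\left(D \right)} = \left(-2 - 2\right) \left(-36\right) + \left(-1 + 2\right) = \left(-4\right) \left(-36\right) + 1 = 144 + 1 = 145$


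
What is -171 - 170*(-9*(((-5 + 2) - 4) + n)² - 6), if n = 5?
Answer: 6969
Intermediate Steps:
-171 - 170*(-9*(((-5 + 2) - 4) + n)² - 6) = -171 - 170*(-9*(((-5 + 2) - 4) + 5)² - 6) = -171 - 170*(-9*((-3 - 4) + 5)² - 6) = -171 - 170*(-9*(-7 + 5)² - 6) = -171 - 170*(-9*(-2)² - 6) = -171 - 170*(-9*4 - 6) = -171 - 170*(-36 - 6) = -171 - 170*(-42) = -171 + 7140 = 6969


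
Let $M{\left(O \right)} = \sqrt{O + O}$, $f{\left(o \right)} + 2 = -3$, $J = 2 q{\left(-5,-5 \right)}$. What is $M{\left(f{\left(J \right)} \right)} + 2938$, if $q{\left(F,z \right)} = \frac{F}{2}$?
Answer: $2938 + i \sqrt{10} \approx 2938.0 + 3.1623 i$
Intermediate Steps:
$q{\left(F,z \right)} = \frac{F}{2}$ ($q{\left(F,z \right)} = F \frac{1}{2} = \frac{F}{2}$)
$J = -5$ ($J = 2 \cdot \frac{1}{2} \left(-5\right) = 2 \left(- \frac{5}{2}\right) = -5$)
$f{\left(o \right)} = -5$ ($f{\left(o \right)} = -2 - 3 = -5$)
$M{\left(O \right)} = \sqrt{2} \sqrt{O}$ ($M{\left(O \right)} = \sqrt{2 O} = \sqrt{2} \sqrt{O}$)
$M{\left(f{\left(J \right)} \right)} + 2938 = \sqrt{2} \sqrt{-5} + 2938 = \sqrt{2} i \sqrt{5} + 2938 = i \sqrt{10} + 2938 = 2938 + i \sqrt{10}$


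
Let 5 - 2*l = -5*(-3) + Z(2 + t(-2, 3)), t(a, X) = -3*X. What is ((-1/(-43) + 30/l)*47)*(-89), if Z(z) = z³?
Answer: -4061693/4773 ≈ -850.97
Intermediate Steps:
l = 333/2 (l = 5/2 - (-5*(-3) + (2 - 3*3)³)/2 = 5/2 - (15 + (2 - 9)³)/2 = 5/2 - (15 + (-7)³)/2 = 5/2 - (15 - 343)/2 = 5/2 - ½*(-328) = 5/2 + 164 = 333/2 ≈ 166.50)
((-1/(-43) + 30/l)*47)*(-89) = ((-1/(-43) + 30/(333/2))*47)*(-89) = ((-1*(-1/43) + 30*(2/333))*47)*(-89) = ((1/43 + 20/111)*47)*(-89) = ((971/4773)*47)*(-89) = (45637/4773)*(-89) = -4061693/4773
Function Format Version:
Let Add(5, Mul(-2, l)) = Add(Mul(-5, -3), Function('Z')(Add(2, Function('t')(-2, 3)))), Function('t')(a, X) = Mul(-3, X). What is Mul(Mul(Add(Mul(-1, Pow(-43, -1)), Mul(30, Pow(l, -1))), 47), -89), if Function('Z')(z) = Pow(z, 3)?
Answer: Rational(-4061693, 4773) ≈ -850.97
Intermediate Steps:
l = Rational(333, 2) (l = Add(Rational(5, 2), Mul(Rational(-1, 2), Add(Mul(-5, -3), Pow(Add(2, Mul(-3, 3)), 3)))) = Add(Rational(5, 2), Mul(Rational(-1, 2), Add(15, Pow(Add(2, -9), 3)))) = Add(Rational(5, 2), Mul(Rational(-1, 2), Add(15, Pow(-7, 3)))) = Add(Rational(5, 2), Mul(Rational(-1, 2), Add(15, -343))) = Add(Rational(5, 2), Mul(Rational(-1, 2), -328)) = Add(Rational(5, 2), 164) = Rational(333, 2) ≈ 166.50)
Mul(Mul(Add(Mul(-1, Pow(-43, -1)), Mul(30, Pow(l, -1))), 47), -89) = Mul(Mul(Add(Mul(-1, Pow(-43, -1)), Mul(30, Pow(Rational(333, 2), -1))), 47), -89) = Mul(Mul(Add(Mul(-1, Rational(-1, 43)), Mul(30, Rational(2, 333))), 47), -89) = Mul(Mul(Add(Rational(1, 43), Rational(20, 111)), 47), -89) = Mul(Mul(Rational(971, 4773), 47), -89) = Mul(Rational(45637, 4773), -89) = Rational(-4061693, 4773)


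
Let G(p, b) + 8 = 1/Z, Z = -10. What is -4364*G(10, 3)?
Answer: 176742/5 ≈ 35348.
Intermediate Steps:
G(p, b) = -81/10 (G(p, b) = -8 + 1/(-10) = -8 - ⅒ = -81/10)
-4364*G(10, 3) = -4364*(-81/10) = 176742/5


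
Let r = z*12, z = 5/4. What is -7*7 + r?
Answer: -34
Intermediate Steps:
z = 5/4 (z = 5*(¼) = 5/4 ≈ 1.2500)
r = 15 (r = (5/4)*12 = 15)
-7*7 + r = -7*7 + 15 = -49 + 15 = -34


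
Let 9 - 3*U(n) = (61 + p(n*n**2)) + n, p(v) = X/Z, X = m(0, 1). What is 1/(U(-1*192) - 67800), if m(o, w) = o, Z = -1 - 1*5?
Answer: -3/203260 ≈ -1.4759e-5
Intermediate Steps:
Z = -6 (Z = -1 - 5 = -6)
X = 0
p(v) = 0 (p(v) = 0/(-6) = 0*(-1/6) = 0)
U(n) = -52/3 - n/3 (U(n) = 3 - ((61 + 0) + n)/3 = 3 - (61 + n)/3 = 3 + (-61/3 - n/3) = -52/3 - n/3)
1/(U(-1*192) - 67800) = 1/((-52/3 - (-1)*192/3) - 67800) = 1/((-52/3 - 1/3*(-192)) - 67800) = 1/((-52/3 + 64) - 67800) = 1/(140/3 - 67800) = 1/(-203260/3) = -3/203260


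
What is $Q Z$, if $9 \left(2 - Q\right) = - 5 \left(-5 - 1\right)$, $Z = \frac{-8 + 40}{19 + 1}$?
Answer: $- \frac{32}{15} \approx -2.1333$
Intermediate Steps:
$Z = \frac{8}{5}$ ($Z = \frac{32}{20} = 32 \cdot \frac{1}{20} = \frac{8}{5} \approx 1.6$)
$Q = - \frac{4}{3}$ ($Q = 2 - \frac{\left(-5\right) \left(-5 - 1\right)}{9} = 2 - \frac{\left(-5\right) \left(-6\right)}{9} = 2 - \frac{10}{3} = - \frac{4}{3} \approx -1.3333$)
$Q Z = \left(- \frac{4}{3}\right) \frac{8}{5} = - \frac{32}{15}$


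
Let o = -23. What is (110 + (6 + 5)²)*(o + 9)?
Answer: -3234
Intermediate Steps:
(110 + (6 + 5)²)*(o + 9) = (110 + (6 + 5)²)*(-23 + 9) = (110 + 11²)*(-14) = (110 + 121)*(-14) = 231*(-14) = -3234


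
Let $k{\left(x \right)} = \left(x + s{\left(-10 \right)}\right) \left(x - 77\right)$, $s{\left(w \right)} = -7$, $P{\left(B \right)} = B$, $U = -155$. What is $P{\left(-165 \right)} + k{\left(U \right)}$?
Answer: $37419$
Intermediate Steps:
$k{\left(x \right)} = \left(-77 + x\right) \left(-7 + x\right)$ ($k{\left(x \right)} = \left(x - 7\right) \left(x - 77\right) = \left(-7 + x\right) \left(-77 + x\right) = \left(-77 + x\right) \left(-7 + x\right)$)
$P{\left(-165 \right)} + k{\left(U \right)} = -165 + \left(539 + \left(-155\right)^{2} - -13020\right) = -165 + \left(539 + 24025 + 13020\right) = -165 + 37584 = 37419$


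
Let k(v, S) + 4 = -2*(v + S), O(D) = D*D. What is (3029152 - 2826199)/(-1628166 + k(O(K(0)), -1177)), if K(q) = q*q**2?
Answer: -202953/1625816 ≈ -0.12483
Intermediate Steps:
K(q) = q**3
O(D) = D**2
k(v, S) = -4 - 2*S - 2*v (k(v, S) = -4 - 2*(v + S) = -4 - 2*(S + v) = -4 + (-2*S - 2*v) = -4 - 2*S - 2*v)
(3029152 - 2826199)/(-1628166 + k(O(K(0)), -1177)) = (3029152 - 2826199)/(-1628166 + (-4 - 2*(-1177) - 2*(0**3)**2)) = 202953/(-1628166 + (-4 + 2354 - 2*0**2)) = 202953/(-1628166 + (-4 + 2354 - 2*0)) = 202953/(-1628166 + (-4 + 2354 + 0)) = 202953/(-1628166 + 2350) = 202953/(-1625816) = 202953*(-1/1625816) = -202953/1625816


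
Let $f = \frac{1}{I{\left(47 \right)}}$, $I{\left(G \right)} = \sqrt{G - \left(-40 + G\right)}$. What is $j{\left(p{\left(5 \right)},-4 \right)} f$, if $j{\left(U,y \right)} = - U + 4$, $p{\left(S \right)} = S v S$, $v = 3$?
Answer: $- \frac{71 \sqrt{10}}{20} \approx -11.226$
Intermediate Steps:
$p{\left(S \right)} = 3 S^{2}$ ($p{\left(S \right)} = S 3 S = 3 S S = 3 S^{2}$)
$j{\left(U,y \right)} = 4 - U$
$I{\left(G \right)} = 2 \sqrt{10}$ ($I{\left(G \right)} = \sqrt{40} = 2 \sqrt{10}$)
$f = \frac{\sqrt{10}}{20}$ ($f = \frac{1}{2 \sqrt{10}} = \frac{\sqrt{10}}{20} \approx 0.15811$)
$j{\left(p{\left(5 \right)},-4 \right)} f = \left(4 - 3 \cdot 5^{2}\right) \frac{\sqrt{10}}{20} = \left(4 - 3 \cdot 25\right) \frac{\sqrt{10}}{20} = \left(4 - 75\right) \frac{\sqrt{10}}{20} = - 71 \frac{\sqrt{10}}{20} = - \frac{71 \sqrt{10}}{20}$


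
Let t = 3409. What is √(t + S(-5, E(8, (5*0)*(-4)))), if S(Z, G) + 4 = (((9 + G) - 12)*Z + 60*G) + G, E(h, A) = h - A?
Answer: 2*√967 ≈ 62.193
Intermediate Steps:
S(Z, G) = -4 + 61*G + Z*(-3 + G) (S(Z, G) = -4 + ((((9 + G) - 12)*Z + 60*G) + G) = -4 + (((-3 + G)*Z + 60*G) + G) = -4 + ((Z*(-3 + G) + 60*G) + G) = -4 + ((60*G + Z*(-3 + G)) + G) = -4 + (61*G + Z*(-3 + G)) = -4 + 61*G + Z*(-3 + G))
√(t + S(-5, E(8, (5*0)*(-4)))) = √(3409 + (-4 - 3*(-5) + 61*(8 - 5*0*(-4)) + (8 - 5*0*(-4))*(-5))) = √(3409 + (-4 + 15 + 61*(8 - 0*(-4)) + (8 - 0*(-4))*(-5))) = √(3409 + (-4 + 15 + 61*(8 - 1*0) + (8 - 1*0)*(-5))) = √(3409 + (-4 + 15 + 61*(8 + 0) + (8 + 0)*(-5))) = √(3409 + (-4 + 15 + 61*8 + 8*(-5))) = √(3409 + (-4 + 15 + 488 - 40)) = √(3409 + 459) = √3868 = 2*√967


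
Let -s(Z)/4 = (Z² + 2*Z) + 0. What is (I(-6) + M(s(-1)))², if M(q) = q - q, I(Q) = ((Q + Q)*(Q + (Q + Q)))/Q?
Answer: 1296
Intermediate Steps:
s(Z) = -8*Z - 4*Z² (s(Z) = -4*((Z² + 2*Z) + 0) = -4*(Z² + 2*Z) = -8*Z - 4*Z²)
I(Q) = 6*Q (I(Q) = ((2*Q)*(Q + 2*Q))/Q = ((2*Q)*(3*Q))/Q = (6*Q²)/Q = 6*Q)
M(q) = 0
(I(-6) + M(s(-1)))² = (6*(-6) + 0)² = (-36 + 0)² = (-36)² = 1296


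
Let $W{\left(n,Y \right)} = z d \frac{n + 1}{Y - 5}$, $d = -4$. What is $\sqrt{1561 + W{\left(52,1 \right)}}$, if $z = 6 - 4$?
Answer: $\sqrt{1667} \approx 40.829$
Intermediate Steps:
$z = 2$ ($z = 6 - 4 = 2$)
$W{\left(n,Y \right)} = - \frac{8 \left(1 + n\right)}{-5 + Y}$ ($W{\left(n,Y \right)} = 2 \left(-4\right) \frac{n + 1}{Y - 5} = - 8 \frac{1 + n}{-5 + Y} = - \frac{8 \left(1 + n\right)}{-5 + Y}$)
$\sqrt{1561 + W{\left(52,1 \right)}} = \sqrt{1561 + \frac{8 \left(-1 - 52\right)}{-5 + 1}} = \sqrt{1561 + \frac{8 \left(-1 - 52\right)}{-4}} = \sqrt{1561 + 8 \left(- \frac{1}{4}\right) \left(-53\right)} = \sqrt{1561 + 106} = \sqrt{1667}$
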